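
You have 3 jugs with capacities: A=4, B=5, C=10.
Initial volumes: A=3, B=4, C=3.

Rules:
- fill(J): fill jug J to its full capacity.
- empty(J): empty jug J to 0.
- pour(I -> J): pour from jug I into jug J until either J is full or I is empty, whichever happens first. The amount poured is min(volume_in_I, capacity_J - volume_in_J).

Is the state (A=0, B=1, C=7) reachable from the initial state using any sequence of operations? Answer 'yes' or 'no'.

Answer: yes

Derivation:
BFS from (A=3, B=4, C=3):
  1. empty(A) -> (A=0 B=4 C=3)
  2. fill(B) -> (A=0 B=5 C=3)
  3. pour(B -> A) -> (A=4 B=1 C=3)
  4. pour(A -> C) -> (A=0 B=1 C=7)
Target reached → yes.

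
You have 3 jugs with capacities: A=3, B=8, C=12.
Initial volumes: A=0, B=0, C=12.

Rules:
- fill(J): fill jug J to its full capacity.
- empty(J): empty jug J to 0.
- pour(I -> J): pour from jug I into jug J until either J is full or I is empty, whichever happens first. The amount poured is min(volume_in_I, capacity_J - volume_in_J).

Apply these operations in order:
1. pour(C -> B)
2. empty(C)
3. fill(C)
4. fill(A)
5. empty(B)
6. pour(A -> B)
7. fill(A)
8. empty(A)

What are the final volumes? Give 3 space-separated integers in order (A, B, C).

Answer: 0 3 12

Derivation:
Step 1: pour(C -> B) -> (A=0 B=8 C=4)
Step 2: empty(C) -> (A=0 B=8 C=0)
Step 3: fill(C) -> (A=0 B=8 C=12)
Step 4: fill(A) -> (A=3 B=8 C=12)
Step 5: empty(B) -> (A=3 B=0 C=12)
Step 6: pour(A -> B) -> (A=0 B=3 C=12)
Step 7: fill(A) -> (A=3 B=3 C=12)
Step 8: empty(A) -> (A=0 B=3 C=12)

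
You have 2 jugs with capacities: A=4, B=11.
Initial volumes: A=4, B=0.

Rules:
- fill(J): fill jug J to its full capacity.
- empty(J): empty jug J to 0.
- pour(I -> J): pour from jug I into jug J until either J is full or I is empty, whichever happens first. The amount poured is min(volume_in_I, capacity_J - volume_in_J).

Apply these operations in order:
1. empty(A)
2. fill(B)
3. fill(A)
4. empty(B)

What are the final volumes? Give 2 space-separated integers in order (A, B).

Answer: 4 0

Derivation:
Step 1: empty(A) -> (A=0 B=0)
Step 2: fill(B) -> (A=0 B=11)
Step 3: fill(A) -> (A=4 B=11)
Step 4: empty(B) -> (A=4 B=0)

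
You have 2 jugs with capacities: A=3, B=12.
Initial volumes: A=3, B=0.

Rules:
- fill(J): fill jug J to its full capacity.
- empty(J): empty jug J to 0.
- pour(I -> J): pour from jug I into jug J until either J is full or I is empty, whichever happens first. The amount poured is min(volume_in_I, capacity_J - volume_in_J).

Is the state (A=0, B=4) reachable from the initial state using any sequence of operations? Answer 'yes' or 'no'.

Answer: no

Derivation:
BFS explored all 10 reachable states.
Reachable set includes: (0,0), (0,3), (0,6), (0,9), (0,12), (3,0), (3,3), (3,6), (3,9), (3,12)
Target (A=0, B=4) not in reachable set → no.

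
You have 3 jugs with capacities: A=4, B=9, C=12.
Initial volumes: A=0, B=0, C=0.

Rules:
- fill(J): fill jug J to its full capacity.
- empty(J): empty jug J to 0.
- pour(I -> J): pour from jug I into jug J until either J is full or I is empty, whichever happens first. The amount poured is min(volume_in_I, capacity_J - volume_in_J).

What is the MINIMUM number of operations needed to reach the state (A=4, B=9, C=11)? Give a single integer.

BFS from (A=0, B=0, C=0). One shortest path:
  1. fill(C) -> (A=0 B=0 C=12)
  2. pour(C -> A) -> (A=4 B=0 C=8)
  3. pour(C -> B) -> (A=4 B=8 C=0)
  4. fill(C) -> (A=4 B=8 C=12)
  5. pour(C -> B) -> (A=4 B=9 C=11)
Reached target in 5 moves.

Answer: 5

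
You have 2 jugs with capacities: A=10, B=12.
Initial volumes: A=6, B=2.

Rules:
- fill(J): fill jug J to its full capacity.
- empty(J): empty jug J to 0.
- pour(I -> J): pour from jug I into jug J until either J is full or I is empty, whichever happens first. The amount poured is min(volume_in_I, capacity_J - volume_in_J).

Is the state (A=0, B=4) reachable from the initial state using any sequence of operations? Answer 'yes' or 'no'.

Answer: yes

Derivation:
BFS from (A=6, B=2):
  1. empty(A) -> (A=0 B=2)
  2. pour(B -> A) -> (A=2 B=0)
  3. fill(B) -> (A=2 B=12)
  4. pour(B -> A) -> (A=10 B=4)
  5. empty(A) -> (A=0 B=4)
Target reached → yes.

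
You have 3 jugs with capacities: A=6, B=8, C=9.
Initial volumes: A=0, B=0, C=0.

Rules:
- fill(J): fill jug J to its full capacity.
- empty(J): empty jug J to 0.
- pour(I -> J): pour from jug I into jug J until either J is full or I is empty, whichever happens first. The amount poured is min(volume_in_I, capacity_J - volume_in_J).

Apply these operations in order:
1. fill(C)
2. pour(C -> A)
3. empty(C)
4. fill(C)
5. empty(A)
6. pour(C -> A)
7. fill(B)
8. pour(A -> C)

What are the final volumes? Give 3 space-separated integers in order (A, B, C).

Answer: 0 8 9

Derivation:
Step 1: fill(C) -> (A=0 B=0 C=9)
Step 2: pour(C -> A) -> (A=6 B=0 C=3)
Step 3: empty(C) -> (A=6 B=0 C=0)
Step 4: fill(C) -> (A=6 B=0 C=9)
Step 5: empty(A) -> (A=0 B=0 C=9)
Step 6: pour(C -> A) -> (A=6 B=0 C=3)
Step 7: fill(B) -> (A=6 B=8 C=3)
Step 8: pour(A -> C) -> (A=0 B=8 C=9)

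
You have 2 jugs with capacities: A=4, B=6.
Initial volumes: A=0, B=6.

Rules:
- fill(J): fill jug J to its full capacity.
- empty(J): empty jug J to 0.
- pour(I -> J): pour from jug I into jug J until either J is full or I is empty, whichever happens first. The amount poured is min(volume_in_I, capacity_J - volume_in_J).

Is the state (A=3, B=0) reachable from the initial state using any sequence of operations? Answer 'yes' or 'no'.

BFS explored all 10 reachable states.
Reachable set includes: (0,0), (0,2), (0,4), (0,6), (2,0), (2,6), (4,0), (4,2), (4,4), (4,6)
Target (A=3, B=0) not in reachable set → no.

Answer: no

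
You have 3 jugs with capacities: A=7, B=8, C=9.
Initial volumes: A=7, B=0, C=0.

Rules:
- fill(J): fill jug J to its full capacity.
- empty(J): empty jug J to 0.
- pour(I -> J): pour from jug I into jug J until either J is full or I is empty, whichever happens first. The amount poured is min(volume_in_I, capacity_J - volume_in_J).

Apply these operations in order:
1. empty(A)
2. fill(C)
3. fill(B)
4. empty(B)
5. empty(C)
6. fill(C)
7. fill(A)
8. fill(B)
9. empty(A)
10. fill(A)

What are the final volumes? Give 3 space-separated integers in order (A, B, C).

Step 1: empty(A) -> (A=0 B=0 C=0)
Step 2: fill(C) -> (A=0 B=0 C=9)
Step 3: fill(B) -> (A=0 B=8 C=9)
Step 4: empty(B) -> (A=0 B=0 C=9)
Step 5: empty(C) -> (A=0 B=0 C=0)
Step 6: fill(C) -> (A=0 B=0 C=9)
Step 7: fill(A) -> (A=7 B=0 C=9)
Step 8: fill(B) -> (A=7 B=8 C=9)
Step 9: empty(A) -> (A=0 B=8 C=9)
Step 10: fill(A) -> (A=7 B=8 C=9)

Answer: 7 8 9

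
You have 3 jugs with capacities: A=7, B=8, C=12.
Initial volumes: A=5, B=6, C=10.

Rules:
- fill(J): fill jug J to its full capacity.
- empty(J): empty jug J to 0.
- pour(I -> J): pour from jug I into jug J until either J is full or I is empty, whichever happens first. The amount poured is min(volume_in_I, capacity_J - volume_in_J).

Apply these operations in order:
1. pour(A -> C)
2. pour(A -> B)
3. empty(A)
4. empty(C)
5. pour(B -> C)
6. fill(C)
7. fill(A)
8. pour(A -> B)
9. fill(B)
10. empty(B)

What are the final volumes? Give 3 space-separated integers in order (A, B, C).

Answer: 0 0 12

Derivation:
Step 1: pour(A -> C) -> (A=3 B=6 C=12)
Step 2: pour(A -> B) -> (A=1 B=8 C=12)
Step 3: empty(A) -> (A=0 B=8 C=12)
Step 4: empty(C) -> (A=0 B=8 C=0)
Step 5: pour(B -> C) -> (A=0 B=0 C=8)
Step 6: fill(C) -> (A=0 B=0 C=12)
Step 7: fill(A) -> (A=7 B=0 C=12)
Step 8: pour(A -> B) -> (A=0 B=7 C=12)
Step 9: fill(B) -> (A=0 B=8 C=12)
Step 10: empty(B) -> (A=0 B=0 C=12)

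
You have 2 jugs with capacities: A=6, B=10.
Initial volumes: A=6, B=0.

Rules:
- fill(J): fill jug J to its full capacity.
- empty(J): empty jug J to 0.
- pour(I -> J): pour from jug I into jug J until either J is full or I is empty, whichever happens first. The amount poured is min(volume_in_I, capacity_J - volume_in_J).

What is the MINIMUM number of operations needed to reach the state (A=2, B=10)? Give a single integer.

Answer: 3

Derivation:
BFS from (A=6, B=0). One shortest path:
  1. pour(A -> B) -> (A=0 B=6)
  2. fill(A) -> (A=6 B=6)
  3. pour(A -> B) -> (A=2 B=10)
Reached target in 3 moves.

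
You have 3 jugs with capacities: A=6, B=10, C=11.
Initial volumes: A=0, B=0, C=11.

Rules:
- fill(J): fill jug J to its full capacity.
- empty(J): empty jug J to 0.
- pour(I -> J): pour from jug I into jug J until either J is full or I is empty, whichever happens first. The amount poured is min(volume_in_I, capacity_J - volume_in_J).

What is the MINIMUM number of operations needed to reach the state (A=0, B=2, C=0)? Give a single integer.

BFS from (A=0, B=0, C=11). One shortest path:
  1. fill(A) -> (A=6 B=0 C=11)
  2. empty(C) -> (A=6 B=0 C=0)
  3. pour(A -> B) -> (A=0 B=6 C=0)
  4. fill(A) -> (A=6 B=6 C=0)
  5. pour(A -> B) -> (A=2 B=10 C=0)
  6. empty(B) -> (A=2 B=0 C=0)
  7. pour(A -> B) -> (A=0 B=2 C=0)
Reached target in 7 moves.

Answer: 7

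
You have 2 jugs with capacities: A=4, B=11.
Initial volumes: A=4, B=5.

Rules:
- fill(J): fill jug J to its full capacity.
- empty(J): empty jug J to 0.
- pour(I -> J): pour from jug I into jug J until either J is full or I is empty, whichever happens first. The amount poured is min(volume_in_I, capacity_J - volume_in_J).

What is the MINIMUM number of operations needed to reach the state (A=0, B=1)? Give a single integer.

Answer: 3

Derivation:
BFS from (A=4, B=5). One shortest path:
  1. empty(A) -> (A=0 B=5)
  2. pour(B -> A) -> (A=4 B=1)
  3. empty(A) -> (A=0 B=1)
Reached target in 3 moves.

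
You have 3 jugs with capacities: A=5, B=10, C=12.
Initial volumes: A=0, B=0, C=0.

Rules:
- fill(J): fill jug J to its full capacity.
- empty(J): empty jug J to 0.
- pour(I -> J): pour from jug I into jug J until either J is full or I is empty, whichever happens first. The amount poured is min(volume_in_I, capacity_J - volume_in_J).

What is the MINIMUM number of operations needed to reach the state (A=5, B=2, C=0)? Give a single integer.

Answer: 5

Derivation:
BFS from (A=0, B=0, C=0). One shortest path:
  1. fill(A) -> (A=5 B=0 C=0)
  2. fill(C) -> (A=5 B=0 C=12)
  3. pour(C -> B) -> (A=5 B=10 C=2)
  4. empty(B) -> (A=5 B=0 C=2)
  5. pour(C -> B) -> (A=5 B=2 C=0)
Reached target in 5 moves.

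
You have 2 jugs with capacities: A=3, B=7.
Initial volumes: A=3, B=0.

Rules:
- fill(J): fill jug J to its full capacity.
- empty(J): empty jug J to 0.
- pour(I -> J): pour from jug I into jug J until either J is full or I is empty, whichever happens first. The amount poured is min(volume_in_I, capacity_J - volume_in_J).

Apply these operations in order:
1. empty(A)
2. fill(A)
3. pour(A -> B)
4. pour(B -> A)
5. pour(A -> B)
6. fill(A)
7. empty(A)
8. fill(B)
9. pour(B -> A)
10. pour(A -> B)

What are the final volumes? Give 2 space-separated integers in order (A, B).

Answer: 0 7

Derivation:
Step 1: empty(A) -> (A=0 B=0)
Step 2: fill(A) -> (A=3 B=0)
Step 3: pour(A -> B) -> (A=0 B=3)
Step 4: pour(B -> A) -> (A=3 B=0)
Step 5: pour(A -> B) -> (A=0 B=3)
Step 6: fill(A) -> (A=3 B=3)
Step 7: empty(A) -> (A=0 B=3)
Step 8: fill(B) -> (A=0 B=7)
Step 9: pour(B -> A) -> (A=3 B=4)
Step 10: pour(A -> B) -> (A=0 B=7)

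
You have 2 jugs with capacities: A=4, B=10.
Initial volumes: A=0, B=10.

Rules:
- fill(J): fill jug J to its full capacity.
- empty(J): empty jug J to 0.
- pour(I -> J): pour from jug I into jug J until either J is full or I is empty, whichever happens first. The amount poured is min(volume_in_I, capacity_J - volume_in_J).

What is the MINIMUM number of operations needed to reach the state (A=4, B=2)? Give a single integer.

BFS from (A=0, B=10). One shortest path:
  1. pour(B -> A) -> (A=4 B=6)
  2. empty(A) -> (A=0 B=6)
  3. pour(B -> A) -> (A=4 B=2)
Reached target in 3 moves.

Answer: 3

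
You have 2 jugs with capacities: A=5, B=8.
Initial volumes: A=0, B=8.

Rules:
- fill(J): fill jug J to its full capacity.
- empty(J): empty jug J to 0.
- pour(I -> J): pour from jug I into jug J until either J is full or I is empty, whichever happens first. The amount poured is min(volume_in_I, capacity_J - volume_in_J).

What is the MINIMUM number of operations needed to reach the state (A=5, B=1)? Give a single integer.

BFS from (A=0, B=8). One shortest path:
  1. pour(B -> A) -> (A=5 B=3)
  2. empty(A) -> (A=0 B=3)
  3. pour(B -> A) -> (A=3 B=0)
  4. fill(B) -> (A=3 B=8)
  5. pour(B -> A) -> (A=5 B=6)
  6. empty(A) -> (A=0 B=6)
  7. pour(B -> A) -> (A=5 B=1)
Reached target in 7 moves.

Answer: 7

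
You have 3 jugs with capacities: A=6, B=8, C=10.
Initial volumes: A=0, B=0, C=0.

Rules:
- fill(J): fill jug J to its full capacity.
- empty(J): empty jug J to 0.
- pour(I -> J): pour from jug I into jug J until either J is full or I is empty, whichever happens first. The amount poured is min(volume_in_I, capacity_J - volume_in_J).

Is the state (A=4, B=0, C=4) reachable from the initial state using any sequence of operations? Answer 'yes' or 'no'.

Answer: yes

Derivation:
BFS from (A=0, B=0, C=0):
  1. fill(A) -> (A=6 B=0 C=0)
  2. fill(C) -> (A=6 B=0 C=10)
  3. pour(A -> B) -> (A=0 B=6 C=10)
  4. pour(C -> A) -> (A=6 B=6 C=4)
  5. pour(A -> B) -> (A=4 B=8 C=4)
  6. empty(B) -> (A=4 B=0 C=4)
Target reached → yes.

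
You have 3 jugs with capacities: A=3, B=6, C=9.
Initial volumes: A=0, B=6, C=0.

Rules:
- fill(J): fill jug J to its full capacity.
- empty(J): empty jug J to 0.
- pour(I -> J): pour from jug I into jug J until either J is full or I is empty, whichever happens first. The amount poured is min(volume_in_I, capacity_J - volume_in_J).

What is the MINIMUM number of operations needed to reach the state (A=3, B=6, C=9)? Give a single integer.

Answer: 2

Derivation:
BFS from (A=0, B=6, C=0). One shortest path:
  1. fill(A) -> (A=3 B=6 C=0)
  2. fill(C) -> (A=3 B=6 C=9)
Reached target in 2 moves.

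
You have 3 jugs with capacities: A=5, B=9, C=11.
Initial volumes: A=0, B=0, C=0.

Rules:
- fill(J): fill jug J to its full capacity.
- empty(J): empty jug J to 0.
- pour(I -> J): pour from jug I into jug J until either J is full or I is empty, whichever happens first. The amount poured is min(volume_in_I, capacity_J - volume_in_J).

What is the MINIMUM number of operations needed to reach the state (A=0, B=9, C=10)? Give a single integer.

BFS from (A=0, B=0, C=0). One shortest path:
  1. fill(A) -> (A=5 B=0 C=0)
  2. fill(B) -> (A=5 B=9 C=0)
  3. pour(A -> C) -> (A=0 B=9 C=5)
  4. fill(A) -> (A=5 B=9 C=5)
  5. pour(A -> C) -> (A=0 B=9 C=10)
Reached target in 5 moves.

Answer: 5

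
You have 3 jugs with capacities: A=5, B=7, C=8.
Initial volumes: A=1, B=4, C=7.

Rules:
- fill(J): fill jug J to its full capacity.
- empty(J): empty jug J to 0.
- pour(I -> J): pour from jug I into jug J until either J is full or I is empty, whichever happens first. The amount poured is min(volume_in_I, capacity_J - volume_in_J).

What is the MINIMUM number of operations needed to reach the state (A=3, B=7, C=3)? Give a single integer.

BFS from (A=1, B=4, C=7). One shortest path:
  1. fill(C) -> (A=1 B=4 C=8)
  2. pour(A -> B) -> (A=0 B=5 C=8)
  3. pour(C -> A) -> (A=5 B=5 C=3)
  4. pour(A -> B) -> (A=3 B=7 C=3)
Reached target in 4 moves.

Answer: 4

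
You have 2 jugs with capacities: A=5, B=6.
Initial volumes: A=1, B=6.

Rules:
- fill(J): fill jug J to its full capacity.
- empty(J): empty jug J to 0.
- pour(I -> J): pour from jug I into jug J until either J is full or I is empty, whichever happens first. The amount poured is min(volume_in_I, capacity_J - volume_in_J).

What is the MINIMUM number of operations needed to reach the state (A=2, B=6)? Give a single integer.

BFS from (A=1, B=6). One shortest path:
  1. pour(B -> A) -> (A=5 B=2)
  2. empty(A) -> (A=0 B=2)
  3. pour(B -> A) -> (A=2 B=0)
  4. fill(B) -> (A=2 B=6)
Reached target in 4 moves.

Answer: 4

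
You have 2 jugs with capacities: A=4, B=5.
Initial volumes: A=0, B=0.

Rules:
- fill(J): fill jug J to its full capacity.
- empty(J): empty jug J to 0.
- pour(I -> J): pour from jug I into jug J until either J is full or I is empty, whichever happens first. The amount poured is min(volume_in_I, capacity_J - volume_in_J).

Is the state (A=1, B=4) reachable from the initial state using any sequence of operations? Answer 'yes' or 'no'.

BFS explored all 18 reachable states.
Reachable set includes: (0,0), (0,1), (0,2), (0,3), (0,4), (0,5), (1,0), (1,5), (2,0), (2,5), (3,0), (3,5) ...
Target (A=1, B=4) not in reachable set → no.

Answer: no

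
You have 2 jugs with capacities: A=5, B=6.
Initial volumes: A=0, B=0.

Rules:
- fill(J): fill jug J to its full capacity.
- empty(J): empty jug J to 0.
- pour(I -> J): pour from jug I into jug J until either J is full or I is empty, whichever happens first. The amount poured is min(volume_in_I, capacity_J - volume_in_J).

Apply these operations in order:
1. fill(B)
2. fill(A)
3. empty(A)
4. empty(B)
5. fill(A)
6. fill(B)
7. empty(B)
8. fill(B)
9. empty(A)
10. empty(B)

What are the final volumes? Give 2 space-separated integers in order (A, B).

Answer: 0 0

Derivation:
Step 1: fill(B) -> (A=0 B=6)
Step 2: fill(A) -> (A=5 B=6)
Step 3: empty(A) -> (A=0 B=6)
Step 4: empty(B) -> (A=0 B=0)
Step 5: fill(A) -> (A=5 B=0)
Step 6: fill(B) -> (A=5 B=6)
Step 7: empty(B) -> (A=5 B=0)
Step 8: fill(B) -> (A=5 B=6)
Step 9: empty(A) -> (A=0 B=6)
Step 10: empty(B) -> (A=0 B=0)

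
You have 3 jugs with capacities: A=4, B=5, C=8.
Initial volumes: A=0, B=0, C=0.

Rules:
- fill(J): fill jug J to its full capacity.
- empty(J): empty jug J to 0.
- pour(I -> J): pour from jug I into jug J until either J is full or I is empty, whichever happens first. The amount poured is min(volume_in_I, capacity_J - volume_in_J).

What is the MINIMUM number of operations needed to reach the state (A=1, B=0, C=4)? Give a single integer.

Answer: 4

Derivation:
BFS from (A=0, B=0, C=0). One shortest path:
  1. fill(B) -> (A=0 B=5 C=0)
  2. pour(B -> A) -> (A=4 B=1 C=0)
  3. pour(A -> C) -> (A=0 B=1 C=4)
  4. pour(B -> A) -> (A=1 B=0 C=4)
Reached target in 4 moves.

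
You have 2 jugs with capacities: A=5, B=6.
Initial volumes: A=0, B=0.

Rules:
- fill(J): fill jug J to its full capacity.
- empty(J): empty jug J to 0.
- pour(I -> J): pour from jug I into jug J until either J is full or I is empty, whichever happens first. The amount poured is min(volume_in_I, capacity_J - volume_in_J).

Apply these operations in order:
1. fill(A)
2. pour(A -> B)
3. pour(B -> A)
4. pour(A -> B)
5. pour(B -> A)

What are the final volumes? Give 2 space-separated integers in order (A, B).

Answer: 5 0

Derivation:
Step 1: fill(A) -> (A=5 B=0)
Step 2: pour(A -> B) -> (A=0 B=5)
Step 3: pour(B -> A) -> (A=5 B=0)
Step 4: pour(A -> B) -> (A=0 B=5)
Step 5: pour(B -> A) -> (A=5 B=0)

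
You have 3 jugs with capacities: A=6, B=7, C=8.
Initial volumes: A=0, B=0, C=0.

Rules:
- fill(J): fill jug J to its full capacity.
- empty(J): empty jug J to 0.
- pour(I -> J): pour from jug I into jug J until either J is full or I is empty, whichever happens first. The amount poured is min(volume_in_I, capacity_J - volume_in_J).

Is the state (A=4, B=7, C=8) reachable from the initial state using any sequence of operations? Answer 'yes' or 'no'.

Answer: yes

Derivation:
BFS from (A=0, B=0, C=0):
  1. fill(A) -> (A=6 B=0 C=0)
  2. fill(B) -> (A=6 B=7 C=0)
  3. pour(A -> C) -> (A=0 B=7 C=6)
  4. fill(A) -> (A=6 B=7 C=6)
  5. pour(A -> C) -> (A=4 B=7 C=8)
Target reached → yes.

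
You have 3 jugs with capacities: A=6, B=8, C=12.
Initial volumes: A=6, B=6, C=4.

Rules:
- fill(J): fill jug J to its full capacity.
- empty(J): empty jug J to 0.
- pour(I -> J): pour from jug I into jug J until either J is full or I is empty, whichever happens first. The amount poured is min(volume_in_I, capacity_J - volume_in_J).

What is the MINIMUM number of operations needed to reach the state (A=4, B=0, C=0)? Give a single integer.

BFS from (A=6, B=6, C=4). One shortest path:
  1. empty(A) -> (A=0 B=6 C=4)
  2. empty(B) -> (A=0 B=0 C=4)
  3. pour(C -> A) -> (A=4 B=0 C=0)
Reached target in 3 moves.

Answer: 3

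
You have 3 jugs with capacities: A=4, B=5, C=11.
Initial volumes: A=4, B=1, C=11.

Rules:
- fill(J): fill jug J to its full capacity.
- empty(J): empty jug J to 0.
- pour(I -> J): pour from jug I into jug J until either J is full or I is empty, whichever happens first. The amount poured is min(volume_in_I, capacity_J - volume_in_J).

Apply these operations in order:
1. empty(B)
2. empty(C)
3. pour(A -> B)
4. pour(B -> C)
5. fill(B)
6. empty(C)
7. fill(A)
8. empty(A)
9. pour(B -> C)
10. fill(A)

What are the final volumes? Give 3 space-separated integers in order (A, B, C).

Step 1: empty(B) -> (A=4 B=0 C=11)
Step 2: empty(C) -> (A=4 B=0 C=0)
Step 3: pour(A -> B) -> (A=0 B=4 C=0)
Step 4: pour(B -> C) -> (A=0 B=0 C=4)
Step 5: fill(B) -> (A=0 B=5 C=4)
Step 6: empty(C) -> (A=0 B=5 C=0)
Step 7: fill(A) -> (A=4 B=5 C=0)
Step 8: empty(A) -> (A=0 B=5 C=0)
Step 9: pour(B -> C) -> (A=0 B=0 C=5)
Step 10: fill(A) -> (A=4 B=0 C=5)

Answer: 4 0 5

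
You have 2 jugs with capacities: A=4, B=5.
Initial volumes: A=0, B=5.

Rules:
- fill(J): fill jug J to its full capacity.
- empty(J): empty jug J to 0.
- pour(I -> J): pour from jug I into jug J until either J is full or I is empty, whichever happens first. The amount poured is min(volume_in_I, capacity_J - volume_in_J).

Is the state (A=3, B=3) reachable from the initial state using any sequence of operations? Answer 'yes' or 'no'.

BFS explored all 18 reachable states.
Reachable set includes: (0,0), (0,1), (0,2), (0,3), (0,4), (0,5), (1,0), (1,5), (2,0), (2,5), (3,0), (3,5) ...
Target (A=3, B=3) not in reachable set → no.

Answer: no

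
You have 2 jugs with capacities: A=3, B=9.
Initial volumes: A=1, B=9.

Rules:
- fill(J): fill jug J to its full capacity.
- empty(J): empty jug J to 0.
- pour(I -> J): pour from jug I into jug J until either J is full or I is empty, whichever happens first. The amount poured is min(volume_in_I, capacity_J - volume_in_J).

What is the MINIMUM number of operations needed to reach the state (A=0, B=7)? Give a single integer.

Answer: 2

Derivation:
BFS from (A=1, B=9). One shortest path:
  1. pour(B -> A) -> (A=3 B=7)
  2. empty(A) -> (A=0 B=7)
Reached target in 2 moves.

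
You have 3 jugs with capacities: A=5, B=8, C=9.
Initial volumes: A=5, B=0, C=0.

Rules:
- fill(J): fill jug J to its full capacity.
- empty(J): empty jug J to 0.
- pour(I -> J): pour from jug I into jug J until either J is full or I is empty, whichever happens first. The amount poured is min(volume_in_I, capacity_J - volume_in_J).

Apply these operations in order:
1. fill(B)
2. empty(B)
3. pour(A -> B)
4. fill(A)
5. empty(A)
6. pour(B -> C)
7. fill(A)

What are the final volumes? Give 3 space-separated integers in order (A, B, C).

Answer: 5 0 5

Derivation:
Step 1: fill(B) -> (A=5 B=8 C=0)
Step 2: empty(B) -> (A=5 B=0 C=0)
Step 3: pour(A -> B) -> (A=0 B=5 C=0)
Step 4: fill(A) -> (A=5 B=5 C=0)
Step 5: empty(A) -> (A=0 B=5 C=0)
Step 6: pour(B -> C) -> (A=0 B=0 C=5)
Step 7: fill(A) -> (A=5 B=0 C=5)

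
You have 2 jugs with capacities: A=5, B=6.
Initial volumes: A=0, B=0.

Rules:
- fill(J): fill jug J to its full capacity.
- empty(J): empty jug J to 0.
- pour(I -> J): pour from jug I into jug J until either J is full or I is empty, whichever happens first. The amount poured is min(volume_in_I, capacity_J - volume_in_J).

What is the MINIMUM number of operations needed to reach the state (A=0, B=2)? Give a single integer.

Answer: 7

Derivation:
BFS from (A=0, B=0). One shortest path:
  1. fill(B) -> (A=0 B=6)
  2. pour(B -> A) -> (A=5 B=1)
  3. empty(A) -> (A=0 B=1)
  4. pour(B -> A) -> (A=1 B=0)
  5. fill(B) -> (A=1 B=6)
  6. pour(B -> A) -> (A=5 B=2)
  7. empty(A) -> (A=0 B=2)
Reached target in 7 moves.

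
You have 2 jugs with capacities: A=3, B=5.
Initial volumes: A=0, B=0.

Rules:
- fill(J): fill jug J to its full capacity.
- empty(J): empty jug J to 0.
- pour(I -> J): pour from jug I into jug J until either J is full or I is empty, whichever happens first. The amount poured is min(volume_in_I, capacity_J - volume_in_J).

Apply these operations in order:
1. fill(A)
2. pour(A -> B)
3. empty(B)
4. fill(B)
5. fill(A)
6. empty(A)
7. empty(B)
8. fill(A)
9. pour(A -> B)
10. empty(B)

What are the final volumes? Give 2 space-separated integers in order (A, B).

Step 1: fill(A) -> (A=3 B=0)
Step 2: pour(A -> B) -> (A=0 B=3)
Step 3: empty(B) -> (A=0 B=0)
Step 4: fill(B) -> (A=0 B=5)
Step 5: fill(A) -> (A=3 B=5)
Step 6: empty(A) -> (A=0 B=5)
Step 7: empty(B) -> (A=0 B=0)
Step 8: fill(A) -> (A=3 B=0)
Step 9: pour(A -> B) -> (A=0 B=3)
Step 10: empty(B) -> (A=0 B=0)

Answer: 0 0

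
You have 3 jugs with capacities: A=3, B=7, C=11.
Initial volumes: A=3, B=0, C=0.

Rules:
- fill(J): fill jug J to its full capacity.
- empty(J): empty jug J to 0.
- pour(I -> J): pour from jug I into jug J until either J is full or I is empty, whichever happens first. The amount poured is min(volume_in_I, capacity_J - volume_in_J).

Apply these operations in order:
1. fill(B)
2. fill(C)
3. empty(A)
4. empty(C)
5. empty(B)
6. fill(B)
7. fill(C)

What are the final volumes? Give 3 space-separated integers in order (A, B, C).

Step 1: fill(B) -> (A=3 B=7 C=0)
Step 2: fill(C) -> (A=3 B=7 C=11)
Step 3: empty(A) -> (A=0 B=7 C=11)
Step 4: empty(C) -> (A=0 B=7 C=0)
Step 5: empty(B) -> (A=0 B=0 C=0)
Step 6: fill(B) -> (A=0 B=7 C=0)
Step 7: fill(C) -> (A=0 B=7 C=11)

Answer: 0 7 11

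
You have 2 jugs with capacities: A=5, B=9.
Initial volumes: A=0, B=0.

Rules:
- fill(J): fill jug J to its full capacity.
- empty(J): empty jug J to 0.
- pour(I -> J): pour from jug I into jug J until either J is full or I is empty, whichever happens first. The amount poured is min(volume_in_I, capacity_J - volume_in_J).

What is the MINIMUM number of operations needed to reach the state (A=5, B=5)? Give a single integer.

BFS from (A=0, B=0). One shortest path:
  1. fill(A) -> (A=5 B=0)
  2. pour(A -> B) -> (A=0 B=5)
  3. fill(A) -> (A=5 B=5)
Reached target in 3 moves.

Answer: 3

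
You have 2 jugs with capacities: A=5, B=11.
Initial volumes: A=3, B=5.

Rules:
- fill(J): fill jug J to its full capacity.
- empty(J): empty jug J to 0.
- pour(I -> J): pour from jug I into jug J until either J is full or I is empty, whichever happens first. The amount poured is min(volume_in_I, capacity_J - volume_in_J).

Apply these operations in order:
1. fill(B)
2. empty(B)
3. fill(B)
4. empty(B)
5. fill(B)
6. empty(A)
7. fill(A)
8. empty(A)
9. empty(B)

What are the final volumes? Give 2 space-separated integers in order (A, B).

Answer: 0 0

Derivation:
Step 1: fill(B) -> (A=3 B=11)
Step 2: empty(B) -> (A=3 B=0)
Step 3: fill(B) -> (A=3 B=11)
Step 4: empty(B) -> (A=3 B=0)
Step 5: fill(B) -> (A=3 B=11)
Step 6: empty(A) -> (A=0 B=11)
Step 7: fill(A) -> (A=5 B=11)
Step 8: empty(A) -> (A=0 B=11)
Step 9: empty(B) -> (A=0 B=0)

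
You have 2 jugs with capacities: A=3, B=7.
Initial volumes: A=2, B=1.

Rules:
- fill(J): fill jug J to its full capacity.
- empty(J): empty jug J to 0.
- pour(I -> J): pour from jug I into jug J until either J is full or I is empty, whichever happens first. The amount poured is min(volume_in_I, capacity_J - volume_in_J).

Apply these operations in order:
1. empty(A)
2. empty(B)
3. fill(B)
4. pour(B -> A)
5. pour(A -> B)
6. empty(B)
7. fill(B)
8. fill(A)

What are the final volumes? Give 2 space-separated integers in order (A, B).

Answer: 3 7

Derivation:
Step 1: empty(A) -> (A=0 B=1)
Step 2: empty(B) -> (A=0 B=0)
Step 3: fill(B) -> (A=0 B=7)
Step 4: pour(B -> A) -> (A=3 B=4)
Step 5: pour(A -> B) -> (A=0 B=7)
Step 6: empty(B) -> (A=0 B=0)
Step 7: fill(B) -> (A=0 B=7)
Step 8: fill(A) -> (A=3 B=7)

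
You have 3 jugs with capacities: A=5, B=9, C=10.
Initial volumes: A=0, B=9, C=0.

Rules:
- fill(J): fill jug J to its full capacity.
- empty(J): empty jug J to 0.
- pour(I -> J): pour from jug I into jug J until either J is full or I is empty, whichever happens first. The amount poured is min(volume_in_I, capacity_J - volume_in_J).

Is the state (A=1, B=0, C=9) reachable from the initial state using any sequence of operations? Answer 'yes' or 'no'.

Answer: yes

Derivation:
BFS from (A=0, B=9, C=0):
  1. empty(B) -> (A=0 B=0 C=0)
  2. fill(C) -> (A=0 B=0 C=10)
  3. pour(C -> B) -> (A=0 B=9 C=1)
  4. pour(C -> A) -> (A=1 B=9 C=0)
  5. pour(B -> C) -> (A=1 B=0 C=9)
Target reached → yes.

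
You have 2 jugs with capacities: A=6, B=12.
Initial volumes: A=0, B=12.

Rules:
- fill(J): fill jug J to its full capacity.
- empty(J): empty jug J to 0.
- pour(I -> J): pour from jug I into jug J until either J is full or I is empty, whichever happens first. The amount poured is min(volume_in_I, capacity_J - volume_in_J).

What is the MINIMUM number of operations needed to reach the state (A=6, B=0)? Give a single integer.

BFS from (A=0, B=12). One shortest path:
  1. fill(A) -> (A=6 B=12)
  2. empty(B) -> (A=6 B=0)
Reached target in 2 moves.

Answer: 2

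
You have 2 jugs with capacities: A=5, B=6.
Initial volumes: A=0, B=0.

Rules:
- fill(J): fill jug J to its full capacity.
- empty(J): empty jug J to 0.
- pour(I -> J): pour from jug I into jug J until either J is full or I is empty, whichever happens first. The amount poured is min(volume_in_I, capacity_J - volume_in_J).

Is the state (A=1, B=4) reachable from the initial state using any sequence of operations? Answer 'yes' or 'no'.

BFS explored all 22 reachable states.
Reachable set includes: (0,0), (0,1), (0,2), (0,3), (0,4), (0,5), (0,6), (1,0), (1,6), (2,0), (2,6), (3,0) ...
Target (A=1, B=4) not in reachable set → no.

Answer: no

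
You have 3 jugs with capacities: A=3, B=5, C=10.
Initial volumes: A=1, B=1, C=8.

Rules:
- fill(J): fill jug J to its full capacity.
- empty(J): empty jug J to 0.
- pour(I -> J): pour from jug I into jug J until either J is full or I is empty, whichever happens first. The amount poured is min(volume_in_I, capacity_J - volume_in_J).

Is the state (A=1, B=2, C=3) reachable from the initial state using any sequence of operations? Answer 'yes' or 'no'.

BFS explored all 193 reachable states.
Reachable set includes: (0,0,0), (0,0,1), (0,0,2), (0,0,3), (0,0,4), (0,0,5), (0,0,6), (0,0,7), (0,0,8), (0,0,9), (0,0,10), (0,1,0) ...
Target (A=1, B=2, C=3) not in reachable set → no.

Answer: no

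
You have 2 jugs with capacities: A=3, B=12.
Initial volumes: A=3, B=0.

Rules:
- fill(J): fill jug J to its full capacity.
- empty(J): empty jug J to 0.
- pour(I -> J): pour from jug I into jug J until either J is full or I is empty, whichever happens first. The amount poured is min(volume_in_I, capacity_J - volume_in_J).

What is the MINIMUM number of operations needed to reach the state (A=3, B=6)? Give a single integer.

Answer: 4

Derivation:
BFS from (A=3, B=0). One shortest path:
  1. pour(A -> B) -> (A=0 B=3)
  2. fill(A) -> (A=3 B=3)
  3. pour(A -> B) -> (A=0 B=6)
  4. fill(A) -> (A=3 B=6)
Reached target in 4 moves.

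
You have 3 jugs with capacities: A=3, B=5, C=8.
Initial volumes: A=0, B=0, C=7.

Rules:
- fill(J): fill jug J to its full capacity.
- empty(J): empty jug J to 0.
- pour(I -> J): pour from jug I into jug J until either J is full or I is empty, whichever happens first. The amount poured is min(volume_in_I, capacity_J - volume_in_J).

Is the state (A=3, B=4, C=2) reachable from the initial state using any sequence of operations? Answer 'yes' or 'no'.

Answer: yes

Derivation:
BFS from (A=0, B=0, C=7):
  1. fill(B) -> (A=0 B=5 C=7)
  2. pour(B -> C) -> (A=0 B=4 C=8)
  3. pour(C -> A) -> (A=3 B=4 C=5)
  4. empty(A) -> (A=0 B=4 C=5)
  5. pour(C -> A) -> (A=3 B=4 C=2)
Target reached → yes.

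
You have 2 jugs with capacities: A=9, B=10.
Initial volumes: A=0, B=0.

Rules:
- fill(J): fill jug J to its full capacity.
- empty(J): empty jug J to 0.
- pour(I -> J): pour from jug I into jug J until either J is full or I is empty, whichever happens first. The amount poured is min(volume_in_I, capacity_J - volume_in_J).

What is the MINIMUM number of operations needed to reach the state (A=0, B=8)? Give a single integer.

Answer: 6

Derivation:
BFS from (A=0, B=0). One shortest path:
  1. fill(A) -> (A=9 B=0)
  2. pour(A -> B) -> (A=0 B=9)
  3. fill(A) -> (A=9 B=9)
  4. pour(A -> B) -> (A=8 B=10)
  5. empty(B) -> (A=8 B=0)
  6. pour(A -> B) -> (A=0 B=8)
Reached target in 6 moves.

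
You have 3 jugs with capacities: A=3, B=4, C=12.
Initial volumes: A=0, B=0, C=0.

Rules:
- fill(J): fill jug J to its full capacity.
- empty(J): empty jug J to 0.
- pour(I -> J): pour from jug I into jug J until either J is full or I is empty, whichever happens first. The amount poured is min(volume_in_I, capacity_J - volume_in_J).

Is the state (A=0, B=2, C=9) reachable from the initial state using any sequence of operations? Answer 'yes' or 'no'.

Answer: yes

Derivation:
BFS from (A=0, B=0, C=0):
  1. fill(A) -> (A=3 B=0 C=0)
  2. fill(C) -> (A=3 B=0 C=12)
  3. pour(A -> B) -> (A=0 B=3 C=12)
  4. pour(C -> A) -> (A=3 B=3 C=9)
  5. pour(A -> B) -> (A=2 B=4 C=9)
  6. empty(B) -> (A=2 B=0 C=9)
  7. pour(A -> B) -> (A=0 B=2 C=9)
Target reached → yes.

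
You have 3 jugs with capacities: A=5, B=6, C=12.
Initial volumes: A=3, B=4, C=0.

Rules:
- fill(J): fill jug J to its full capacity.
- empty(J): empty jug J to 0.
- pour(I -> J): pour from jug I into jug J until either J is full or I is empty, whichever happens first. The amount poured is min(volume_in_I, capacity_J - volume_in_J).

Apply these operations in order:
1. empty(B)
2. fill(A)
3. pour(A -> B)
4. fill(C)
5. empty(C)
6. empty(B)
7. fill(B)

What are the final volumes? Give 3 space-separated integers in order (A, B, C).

Step 1: empty(B) -> (A=3 B=0 C=0)
Step 2: fill(A) -> (A=5 B=0 C=0)
Step 3: pour(A -> B) -> (A=0 B=5 C=0)
Step 4: fill(C) -> (A=0 B=5 C=12)
Step 5: empty(C) -> (A=0 B=5 C=0)
Step 6: empty(B) -> (A=0 B=0 C=0)
Step 7: fill(B) -> (A=0 B=6 C=0)

Answer: 0 6 0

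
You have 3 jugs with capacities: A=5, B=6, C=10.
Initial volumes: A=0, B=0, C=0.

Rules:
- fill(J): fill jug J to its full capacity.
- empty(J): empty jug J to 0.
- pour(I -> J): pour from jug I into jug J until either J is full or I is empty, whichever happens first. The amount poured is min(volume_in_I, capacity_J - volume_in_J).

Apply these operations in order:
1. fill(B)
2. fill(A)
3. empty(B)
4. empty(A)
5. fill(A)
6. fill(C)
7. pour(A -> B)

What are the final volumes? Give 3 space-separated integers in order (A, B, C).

Answer: 0 5 10

Derivation:
Step 1: fill(B) -> (A=0 B=6 C=0)
Step 2: fill(A) -> (A=5 B=6 C=0)
Step 3: empty(B) -> (A=5 B=0 C=0)
Step 4: empty(A) -> (A=0 B=0 C=0)
Step 5: fill(A) -> (A=5 B=0 C=0)
Step 6: fill(C) -> (A=5 B=0 C=10)
Step 7: pour(A -> B) -> (A=0 B=5 C=10)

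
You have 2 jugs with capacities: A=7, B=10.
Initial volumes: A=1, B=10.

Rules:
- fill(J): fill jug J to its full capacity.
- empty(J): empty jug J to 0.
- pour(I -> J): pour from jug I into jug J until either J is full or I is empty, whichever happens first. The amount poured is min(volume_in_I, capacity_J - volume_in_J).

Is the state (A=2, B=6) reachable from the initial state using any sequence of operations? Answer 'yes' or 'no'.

BFS explored all 34 reachable states.
Reachable set includes: (0,0), (0,1), (0,2), (0,3), (0,4), (0,5), (0,6), (0,7), (0,8), (0,9), (0,10), (1,0) ...
Target (A=2, B=6) not in reachable set → no.

Answer: no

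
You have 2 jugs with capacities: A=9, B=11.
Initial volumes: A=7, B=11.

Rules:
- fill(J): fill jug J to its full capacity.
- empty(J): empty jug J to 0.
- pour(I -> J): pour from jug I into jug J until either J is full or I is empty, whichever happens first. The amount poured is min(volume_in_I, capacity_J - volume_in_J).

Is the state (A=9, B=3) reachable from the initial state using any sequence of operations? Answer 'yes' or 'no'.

Answer: yes

Derivation:
BFS from (A=7, B=11):
  1. empty(B) -> (A=7 B=0)
  2. pour(A -> B) -> (A=0 B=7)
  3. fill(A) -> (A=9 B=7)
  4. pour(A -> B) -> (A=5 B=11)
  5. empty(B) -> (A=5 B=0)
  6. pour(A -> B) -> (A=0 B=5)
  7. fill(A) -> (A=9 B=5)
  8. pour(A -> B) -> (A=3 B=11)
  9. empty(B) -> (A=3 B=0)
  10. pour(A -> B) -> (A=0 B=3)
  11. fill(A) -> (A=9 B=3)
Target reached → yes.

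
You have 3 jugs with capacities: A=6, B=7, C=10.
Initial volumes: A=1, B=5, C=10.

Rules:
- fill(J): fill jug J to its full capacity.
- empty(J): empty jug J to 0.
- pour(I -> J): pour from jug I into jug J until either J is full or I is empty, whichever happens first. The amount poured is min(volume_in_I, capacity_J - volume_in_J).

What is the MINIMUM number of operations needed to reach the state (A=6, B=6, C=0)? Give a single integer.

BFS from (A=1, B=5, C=10). One shortest path:
  1. empty(C) -> (A=1 B=5 C=0)
  2. pour(A -> B) -> (A=0 B=6 C=0)
  3. fill(A) -> (A=6 B=6 C=0)
Reached target in 3 moves.

Answer: 3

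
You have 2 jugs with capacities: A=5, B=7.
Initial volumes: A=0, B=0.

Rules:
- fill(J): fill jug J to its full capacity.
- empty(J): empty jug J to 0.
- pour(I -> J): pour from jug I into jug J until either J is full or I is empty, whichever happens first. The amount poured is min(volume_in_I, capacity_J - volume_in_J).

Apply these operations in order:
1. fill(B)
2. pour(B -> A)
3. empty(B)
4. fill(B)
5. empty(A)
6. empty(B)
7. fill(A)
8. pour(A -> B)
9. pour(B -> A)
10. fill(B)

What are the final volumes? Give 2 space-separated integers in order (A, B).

Step 1: fill(B) -> (A=0 B=7)
Step 2: pour(B -> A) -> (A=5 B=2)
Step 3: empty(B) -> (A=5 B=0)
Step 4: fill(B) -> (A=5 B=7)
Step 5: empty(A) -> (A=0 B=7)
Step 6: empty(B) -> (A=0 B=0)
Step 7: fill(A) -> (A=5 B=0)
Step 8: pour(A -> B) -> (A=0 B=5)
Step 9: pour(B -> A) -> (A=5 B=0)
Step 10: fill(B) -> (A=5 B=7)

Answer: 5 7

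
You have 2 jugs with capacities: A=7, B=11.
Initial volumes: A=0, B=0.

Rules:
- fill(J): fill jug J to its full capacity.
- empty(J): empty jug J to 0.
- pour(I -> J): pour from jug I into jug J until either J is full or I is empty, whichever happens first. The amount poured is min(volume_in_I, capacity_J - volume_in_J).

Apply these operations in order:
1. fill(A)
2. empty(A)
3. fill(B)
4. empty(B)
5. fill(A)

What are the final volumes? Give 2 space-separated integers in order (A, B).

Step 1: fill(A) -> (A=7 B=0)
Step 2: empty(A) -> (A=0 B=0)
Step 3: fill(B) -> (A=0 B=11)
Step 4: empty(B) -> (A=0 B=0)
Step 5: fill(A) -> (A=7 B=0)

Answer: 7 0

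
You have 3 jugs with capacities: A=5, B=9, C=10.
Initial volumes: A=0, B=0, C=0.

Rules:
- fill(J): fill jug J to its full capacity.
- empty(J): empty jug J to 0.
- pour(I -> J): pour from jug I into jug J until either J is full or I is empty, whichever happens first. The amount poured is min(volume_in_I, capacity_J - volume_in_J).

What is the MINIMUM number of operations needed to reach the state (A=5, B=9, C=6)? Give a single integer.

Answer: 5

Derivation:
BFS from (A=0, B=0, C=0). One shortest path:
  1. fill(A) -> (A=5 B=0 C=0)
  2. fill(C) -> (A=5 B=0 C=10)
  3. pour(A -> B) -> (A=0 B=5 C=10)
  4. fill(A) -> (A=5 B=5 C=10)
  5. pour(C -> B) -> (A=5 B=9 C=6)
Reached target in 5 moves.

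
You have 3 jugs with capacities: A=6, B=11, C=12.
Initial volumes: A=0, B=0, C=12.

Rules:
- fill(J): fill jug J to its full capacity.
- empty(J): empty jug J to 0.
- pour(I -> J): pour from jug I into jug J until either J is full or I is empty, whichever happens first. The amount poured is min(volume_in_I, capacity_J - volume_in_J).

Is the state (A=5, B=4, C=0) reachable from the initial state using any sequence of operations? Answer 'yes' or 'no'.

Answer: yes

Derivation:
BFS from (A=0, B=0, C=12):
  1. fill(B) -> (A=0 B=11 C=12)
  2. empty(C) -> (A=0 B=11 C=0)
  3. pour(B -> C) -> (A=0 B=0 C=11)
  4. fill(B) -> (A=0 B=11 C=11)
  5. pour(B -> A) -> (A=6 B=5 C=11)
  6. pour(A -> C) -> (A=5 B=5 C=12)
  7. empty(C) -> (A=5 B=5 C=0)
  8. pour(B -> C) -> (A=5 B=0 C=5)
  9. fill(B) -> (A=5 B=11 C=5)
  10. pour(B -> C) -> (A=5 B=4 C=12)
  11. empty(C) -> (A=5 B=4 C=0)
Target reached → yes.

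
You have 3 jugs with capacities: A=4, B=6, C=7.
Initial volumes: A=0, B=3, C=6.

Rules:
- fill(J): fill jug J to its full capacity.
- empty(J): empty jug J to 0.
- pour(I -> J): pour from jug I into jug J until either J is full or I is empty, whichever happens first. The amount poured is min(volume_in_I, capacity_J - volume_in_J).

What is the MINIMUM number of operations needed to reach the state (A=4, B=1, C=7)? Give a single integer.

BFS from (A=0, B=3, C=6). One shortest path:
  1. fill(B) -> (A=0 B=6 C=6)
  2. pour(B -> A) -> (A=4 B=2 C=6)
  3. pour(B -> C) -> (A=4 B=1 C=7)
Reached target in 3 moves.

Answer: 3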